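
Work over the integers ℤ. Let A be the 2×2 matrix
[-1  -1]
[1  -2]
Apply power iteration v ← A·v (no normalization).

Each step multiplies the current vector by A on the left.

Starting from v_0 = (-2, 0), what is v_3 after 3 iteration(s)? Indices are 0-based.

v_3 = (-6, -12)

v_0 = (-2, 0).
v_1 = A·v_0 = (2, -2).
v_2 = A·v_1 = (0, 6).
v_3 = A·v_2 = (-6, -12).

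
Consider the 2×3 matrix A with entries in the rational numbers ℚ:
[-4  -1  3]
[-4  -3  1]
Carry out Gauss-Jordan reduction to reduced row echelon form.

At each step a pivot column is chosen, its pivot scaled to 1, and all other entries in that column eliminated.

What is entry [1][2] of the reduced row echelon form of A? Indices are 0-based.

M[1][2] = 1

pivot(0,0)=-4: scale R0 → (1, 1/4, -3/4)
  clear (1,0): R1 −= (-4)R0 → (0, -2, -2)
pivot(1,1)=-2: scale R1 → (0, 1, 1)
  clear (0,1): R0 −= (1/4)R1 → (1, 0, -1)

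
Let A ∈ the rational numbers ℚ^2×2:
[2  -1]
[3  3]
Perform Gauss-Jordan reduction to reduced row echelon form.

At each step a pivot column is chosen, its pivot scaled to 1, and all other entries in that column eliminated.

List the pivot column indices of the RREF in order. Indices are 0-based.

pivot columns: 0, 1

[1] R0 /= 2  ⇒  (1, -1/2)
     R1 -= 3·R0  ⇒  (0, 9/2)
[2] R1 /= 9/2  ⇒  (0, 1)
     R0 -= -1/2·R1  ⇒  (1, 0)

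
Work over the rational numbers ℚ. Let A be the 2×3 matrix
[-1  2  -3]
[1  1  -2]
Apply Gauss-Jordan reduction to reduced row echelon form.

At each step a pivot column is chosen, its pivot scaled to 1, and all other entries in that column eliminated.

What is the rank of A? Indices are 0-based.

pivot(0,0)=-1: scale R0 → (1, -2, 3)
  clear (1,0): R1 −= (1)R0 → (0, 3, -5)
pivot(1,1)=3: scale R1 → (0, 1, -5/3)
  clear (0,1): R0 −= (-2)R1 → (1, 0, -1/3)

rank = 2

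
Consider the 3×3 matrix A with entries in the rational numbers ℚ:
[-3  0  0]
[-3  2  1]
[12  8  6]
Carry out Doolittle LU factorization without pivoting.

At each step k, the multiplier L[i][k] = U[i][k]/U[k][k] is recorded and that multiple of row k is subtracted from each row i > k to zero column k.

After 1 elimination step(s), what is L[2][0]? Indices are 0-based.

L[2][0] = -4

k=0: U[0][0]=-3
  eliminate (1,0): mult=1, new row 1: (0, 2, 1); set L[1][0]=1
  eliminate (2,0): mult=-4, new row 2: (0, 8, 6); set L[2][0]=-4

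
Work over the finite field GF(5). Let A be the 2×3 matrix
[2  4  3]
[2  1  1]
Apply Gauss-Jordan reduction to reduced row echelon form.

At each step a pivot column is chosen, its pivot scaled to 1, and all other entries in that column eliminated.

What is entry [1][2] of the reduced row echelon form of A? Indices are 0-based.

M[1][2] = 4

step 1: normalize row 0 (÷2) = (1, 2, 4)
  row 1: subtract 2×row0 = (0, 2, 3)
step 2: normalize row 1 (÷2) = (0, 1, 4)
  row 0: subtract 2×row1 = (1, 0, 1)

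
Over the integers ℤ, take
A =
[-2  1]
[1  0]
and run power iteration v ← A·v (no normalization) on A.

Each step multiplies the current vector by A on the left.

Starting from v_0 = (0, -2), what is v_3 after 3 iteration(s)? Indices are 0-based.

v_0 = (0, -2).
v_1 = A·v_0 = (-2, 0).
v_2 = A·v_1 = (4, -2).
v_3 = A·v_2 = (-10, 4).

v_3 = (-10, 4)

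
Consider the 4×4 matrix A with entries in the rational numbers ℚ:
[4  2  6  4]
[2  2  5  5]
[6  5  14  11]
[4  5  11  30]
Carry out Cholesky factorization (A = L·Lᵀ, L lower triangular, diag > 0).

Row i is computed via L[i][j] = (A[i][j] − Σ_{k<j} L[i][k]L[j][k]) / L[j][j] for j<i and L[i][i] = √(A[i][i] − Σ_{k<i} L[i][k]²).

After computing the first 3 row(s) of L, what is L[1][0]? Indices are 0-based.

L[1][0] = 1

Step 1: L[0][0] = √(4) = 2.
  L[1][0] = (2) / L[0][0] = 1.
Step 2: L[1][1] = √(1) = 1.
  L[2][0] = (6) / L[0][0] = 3.
  L[2][1] = (2) / L[1][1] = 2.
Step 3: L[2][2] = √(1) = 1.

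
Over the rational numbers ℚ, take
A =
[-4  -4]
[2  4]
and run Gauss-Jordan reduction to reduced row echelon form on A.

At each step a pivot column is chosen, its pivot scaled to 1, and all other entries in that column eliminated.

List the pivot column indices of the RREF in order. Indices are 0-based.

pivot columns: 0, 1

[1] R0 /= -4  ⇒  (1, 1)
     R1 -= 2·R0  ⇒  (0, 2)
[2] R1 /= 2  ⇒  (0, 1)
     R0 -= 1·R1  ⇒  (1, 0)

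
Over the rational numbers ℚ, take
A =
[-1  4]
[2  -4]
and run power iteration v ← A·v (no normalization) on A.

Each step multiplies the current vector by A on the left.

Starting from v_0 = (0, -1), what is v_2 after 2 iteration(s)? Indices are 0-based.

v_0 = (0, -1).
v_1 = A·v_0 = (-4, 4).
v_2 = A·v_1 = (20, -24).

v_2 = (20, -24)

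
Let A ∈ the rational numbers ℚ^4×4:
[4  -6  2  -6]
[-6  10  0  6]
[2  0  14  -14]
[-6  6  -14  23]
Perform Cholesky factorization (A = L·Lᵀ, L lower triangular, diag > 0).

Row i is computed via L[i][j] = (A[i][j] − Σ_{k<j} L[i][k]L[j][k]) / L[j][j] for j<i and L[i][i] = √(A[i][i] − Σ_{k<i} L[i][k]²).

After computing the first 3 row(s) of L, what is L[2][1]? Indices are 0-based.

Step 1: L[0][0] = √(4) = 2.
  L[1][0] = (-6) / L[0][0] = -3.
Step 2: L[1][1] = √(1) = 1.
  L[2][0] = (2) / L[0][0] = 1.
  L[2][1] = (3) / L[1][1] = 3.
Step 3: L[2][2] = √(4) = 2.

L[2][1] = 3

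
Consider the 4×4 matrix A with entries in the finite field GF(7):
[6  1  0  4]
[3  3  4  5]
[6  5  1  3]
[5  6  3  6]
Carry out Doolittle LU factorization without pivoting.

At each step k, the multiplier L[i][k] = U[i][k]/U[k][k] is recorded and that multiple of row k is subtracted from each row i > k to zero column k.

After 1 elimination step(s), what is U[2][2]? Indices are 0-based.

U[2][2] = 1

k=0: U[0][0]=6
  eliminate (1,0): mult=4, new row 1: (0, 6, 4, 3); set L[1][0]=4
  eliminate (2,0): mult=1, new row 2: (0, 4, 1, 6); set L[2][0]=1
  eliminate (3,0): mult=2, new row 3: (0, 4, 3, 5); set L[3][0]=2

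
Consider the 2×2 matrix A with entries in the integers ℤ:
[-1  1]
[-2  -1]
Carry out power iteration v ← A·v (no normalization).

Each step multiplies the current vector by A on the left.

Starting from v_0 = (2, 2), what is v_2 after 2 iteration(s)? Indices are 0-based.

v_2 = (-6, 6)

v_0 = (2, 2).
v_1 = A·v_0 = (0, -6).
v_2 = A·v_1 = (-6, 6).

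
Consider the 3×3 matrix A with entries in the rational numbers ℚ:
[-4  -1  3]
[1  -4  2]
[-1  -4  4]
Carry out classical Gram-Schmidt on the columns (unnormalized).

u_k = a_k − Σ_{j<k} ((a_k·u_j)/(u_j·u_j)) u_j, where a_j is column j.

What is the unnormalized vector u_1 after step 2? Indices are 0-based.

u_1 = (-1/9, -38/9, -34/9)

Step 1: u_0 = a_0 = (-4, 1, -1).
Step 2: u_1 = a_1 − (2/9)·u_0 = (-1/9, -38/9, -34/9).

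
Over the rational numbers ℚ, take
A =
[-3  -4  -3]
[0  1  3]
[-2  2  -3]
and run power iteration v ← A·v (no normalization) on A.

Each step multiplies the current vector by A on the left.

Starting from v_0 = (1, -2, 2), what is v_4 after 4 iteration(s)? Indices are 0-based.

v_0 = (1, -2, 2).
v_1 = A·v_0 = (-1, 4, -12).
v_2 = A·v_1 = (23, -32, 46).
v_3 = A·v_2 = (-79, 106, -248).
v_4 = A·v_3 = (557, -638, 1114).

v_4 = (557, -638, 1114)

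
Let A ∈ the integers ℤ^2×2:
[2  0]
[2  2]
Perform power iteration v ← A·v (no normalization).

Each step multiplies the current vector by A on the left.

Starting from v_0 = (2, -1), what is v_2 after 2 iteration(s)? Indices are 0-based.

v_0 = (2, -1).
v_1 = A·v_0 = (4, 2).
v_2 = A·v_1 = (8, 12).

v_2 = (8, 12)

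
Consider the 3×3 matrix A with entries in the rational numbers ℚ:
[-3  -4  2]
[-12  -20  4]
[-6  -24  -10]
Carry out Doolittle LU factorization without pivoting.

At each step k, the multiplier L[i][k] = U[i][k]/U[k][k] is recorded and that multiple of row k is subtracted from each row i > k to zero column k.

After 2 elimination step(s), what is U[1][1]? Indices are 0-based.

U[1][1] = -4

k=0: U[0][0]=-3
  eliminate (1,0): mult=4, new row 1: (0, -4, -4); set L[1][0]=4
  eliminate (2,0): mult=2, new row 2: (0, -16, -14); set L[2][0]=2
k=1: U[1][1]=-4
  eliminate (2,1): mult=4, new row 2: (0, 0, 2); set L[2][1]=4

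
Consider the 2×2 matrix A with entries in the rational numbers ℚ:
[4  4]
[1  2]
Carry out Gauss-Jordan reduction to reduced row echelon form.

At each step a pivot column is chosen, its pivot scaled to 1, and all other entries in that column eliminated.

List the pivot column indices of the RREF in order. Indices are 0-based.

pivot columns: 0, 1

pivot(0,0)=4: scale R0 → (1, 1)
  clear (1,0): R1 −= (1)R0 → (0, 1)
pivot(1,1)=1: scale R1 → (0, 1)
  clear (0,1): R0 −= (1)R1 → (1, 0)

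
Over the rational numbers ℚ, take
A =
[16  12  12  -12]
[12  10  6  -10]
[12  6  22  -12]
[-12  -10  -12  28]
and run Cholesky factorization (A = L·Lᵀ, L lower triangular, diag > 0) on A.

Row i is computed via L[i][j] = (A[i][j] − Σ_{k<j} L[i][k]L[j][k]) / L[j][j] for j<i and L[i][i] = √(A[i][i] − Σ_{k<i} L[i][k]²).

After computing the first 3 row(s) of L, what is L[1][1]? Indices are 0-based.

L[1][1] = 1

Step 1: L[0][0] = √(16) = 4.
  L[1][0] = (12) / L[0][0] = 3.
Step 2: L[1][1] = √(1) = 1.
  L[2][0] = (12) / L[0][0] = 3.
  L[2][1] = (-3) / L[1][1] = -3.
Step 3: L[2][2] = √(4) = 2.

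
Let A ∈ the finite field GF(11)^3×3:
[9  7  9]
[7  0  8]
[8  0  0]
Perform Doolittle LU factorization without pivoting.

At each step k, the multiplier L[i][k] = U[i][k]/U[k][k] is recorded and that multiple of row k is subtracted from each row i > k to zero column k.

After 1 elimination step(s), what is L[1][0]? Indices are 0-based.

L[1][0] = 2

Step 1: pivot at (0,0) is 9.
  row1 ← row1 − (2)·row0  ⇒  L[1][0]=2, U row1=(0, 8, 1)
  row2 ← row2 − (7)·row0  ⇒  L[2][0]=7, U row2=(0, 6, 3)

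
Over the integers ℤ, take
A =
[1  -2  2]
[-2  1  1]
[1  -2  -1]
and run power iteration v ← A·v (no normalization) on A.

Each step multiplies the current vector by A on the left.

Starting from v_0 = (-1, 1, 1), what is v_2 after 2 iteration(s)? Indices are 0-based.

v_2 = (-17, 2, -5)

v_0 = (-1, 1, 1).
v_1 = A·v_0 = (-1, 4, -4).
v_2 = A·v_1 = (-17, 2, -5).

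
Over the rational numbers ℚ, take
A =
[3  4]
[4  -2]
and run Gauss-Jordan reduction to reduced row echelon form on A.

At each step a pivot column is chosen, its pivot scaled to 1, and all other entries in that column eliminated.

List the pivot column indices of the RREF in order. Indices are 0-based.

step 1: normalize row 0 (÷3) = (1, 4/3)
  row 1: subtract 4×row0 = (0, -22/3)
step 2: normalize row 1 (÷-22/3) = (0, 1)
  row 0: subtract 4/3×row1 = (1, 0)

pivot columns: 0, 1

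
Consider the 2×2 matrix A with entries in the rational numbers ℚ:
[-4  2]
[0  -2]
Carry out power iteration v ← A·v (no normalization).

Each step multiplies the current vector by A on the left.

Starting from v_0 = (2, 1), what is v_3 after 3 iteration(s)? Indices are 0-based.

v_0 = (2, 1).
v_1 = A·v_0 = (-6, -2).
v_2 = A·v_1 = (20, 4).
v_3 = A·v_2 = (-72, -8).

v_3 = (-72, -8)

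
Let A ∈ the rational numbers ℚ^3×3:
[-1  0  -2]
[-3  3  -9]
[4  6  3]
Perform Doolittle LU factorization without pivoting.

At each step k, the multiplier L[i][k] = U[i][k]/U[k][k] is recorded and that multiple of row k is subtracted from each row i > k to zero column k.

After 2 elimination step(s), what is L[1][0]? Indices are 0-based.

k=0: U[0][0]=-1
  eliminate (1,0): mult=3, new row 1: (0, 3, -3); set L[1][0]=3
  eliminate (2,0): mult=-4, new row 2: (0, 6, -5); set L[2][0]=-4
k=1: U[1][1]=3
  eliminate (2,1): mult=2, new row 2: (0, 0, 1); set L[2][1]=2

L[1][0] = 3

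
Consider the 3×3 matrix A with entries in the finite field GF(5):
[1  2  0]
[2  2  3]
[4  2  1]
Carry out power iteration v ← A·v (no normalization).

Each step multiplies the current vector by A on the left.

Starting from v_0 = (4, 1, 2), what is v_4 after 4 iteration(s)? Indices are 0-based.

v_4 = (0, 4, 4)

v_0 = (4, 1, 2).
v_1 = A·v_0 = (1, 1, 0).
v_2 = A·v_1 = (3, 4, 1).
v_3 = A·v_2 = (1, 2, 1).
v_4 = A·v_3 = (0, 4, 4).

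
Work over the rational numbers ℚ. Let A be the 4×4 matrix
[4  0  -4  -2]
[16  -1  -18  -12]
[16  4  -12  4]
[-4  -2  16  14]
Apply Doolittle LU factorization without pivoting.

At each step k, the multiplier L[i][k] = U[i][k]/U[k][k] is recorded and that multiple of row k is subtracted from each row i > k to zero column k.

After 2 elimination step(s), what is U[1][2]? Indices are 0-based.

k=0: U[0][0]=4
  eliminate (1,0): mult=4, new row 1: (0, -1, -2, -4); set L[1][0]=4
  eliminate (2,0): mult=4, new row 2: (0, 4, 4, 12); set L[2][0]=4
  eliminate (3,0): mult=-1, new row 3: (0, -2, 12, 12); set L[3][0]=-1
k=1: U[1][1]=-1
  eliminate (2,1): mult=-4, new row 2: (0, 0, -4, -4); set L[2][1]=-4
  eliminate (3,1): mult=2, new row 3: (0, 0, 16, 20); set L[3][1]=2

U[1][2] = -2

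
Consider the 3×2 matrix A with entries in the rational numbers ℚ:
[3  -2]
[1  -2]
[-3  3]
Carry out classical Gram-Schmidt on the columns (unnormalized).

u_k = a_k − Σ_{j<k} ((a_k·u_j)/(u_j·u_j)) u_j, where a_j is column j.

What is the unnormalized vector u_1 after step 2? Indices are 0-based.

u_1 = (13/19, -21/19, 6/19)

Step 1: u_0 = a_0 = (3, 1, -3).
Step 2: u_1 = a_1 − (-17/19)·u_0 = (13/19, -21/19, 6/19).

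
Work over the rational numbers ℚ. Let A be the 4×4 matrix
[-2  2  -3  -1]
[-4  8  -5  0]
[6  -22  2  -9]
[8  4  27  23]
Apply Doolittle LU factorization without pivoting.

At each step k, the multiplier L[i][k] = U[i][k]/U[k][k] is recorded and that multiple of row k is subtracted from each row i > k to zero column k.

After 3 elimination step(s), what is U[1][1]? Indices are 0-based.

U[1][1] = 4

k=0: U[0][0]=-2
  eliminate (1,0): mult=2, new row 1: (0, 4, 1, 2); set L[1][0]=2
  eliminate (2,0): mult=-3, new row 2: (0, -16, -7, -12); set L[2][0]=-3
  eliminate (3,0): mult=-4, new row 3: (0, 12, 15, 19); set L[3][0]=-4
k=1: U[1][1]=4
  eliminate (2,1): mult=-4, new row 2: (0, 0, -3, -4); set L[2][1]=-4
  eliminate (3,1): mult=3, new row 3: (0, 0, 12, 13); set L[3][1]=3
k=2: U[2][2]=-3
  eliminate (3,2): mult=-4, new row 3: (0, 0, 0, -3); set L[3][2]=-4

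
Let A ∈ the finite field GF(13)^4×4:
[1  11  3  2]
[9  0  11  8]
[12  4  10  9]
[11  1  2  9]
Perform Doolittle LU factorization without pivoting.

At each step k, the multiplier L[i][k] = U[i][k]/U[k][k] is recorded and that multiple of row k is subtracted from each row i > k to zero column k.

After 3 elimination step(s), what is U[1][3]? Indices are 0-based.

Step 1: pivot at (0,0) is 1.
  row1 ← row1 − (9)·row0  ⇒  L[1][0]=9, U row1=(0, 5, 10, 3)
  row2 ← row2 − (12)·row0  ⇒  L[2][0]=12, U row2=(0, 2, 0, 11)
  row3 ← row3 − (11)·row0  ⇒  L[3][0]=11, U row3=(0, 10, 8, 0)
Step 2: pivot at (1,1) is 5.
  row2 ← row2 − (3)·row1  ⇒  L[2][1]=3, U row2=(0, 0, 9, 2)
  row3 ← row3 − (2)·row1  ⇒  L[3][1]=2, U row3=(0, 0, 1, 7)
Step 3: pivot at (2,2) is 9.
  row3 ← row3 − (3)·row2  ⇒  L[3][2]=3, U row3=(0, 0, 0, 1)

U[1][3] = 3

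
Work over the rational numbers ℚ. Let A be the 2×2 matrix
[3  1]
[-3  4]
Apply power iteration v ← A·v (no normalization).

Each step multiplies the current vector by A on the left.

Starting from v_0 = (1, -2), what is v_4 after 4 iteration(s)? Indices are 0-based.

v_0 = (1, -2).
v_1 = A·v_0 = (1, -11).
v_2 = A·v_1 = (-8, -47).
v_3 = A·v_2 = (-71, -164).
v_4 = A·v_3 = (-377, -443).

v_4 = (-377, -443)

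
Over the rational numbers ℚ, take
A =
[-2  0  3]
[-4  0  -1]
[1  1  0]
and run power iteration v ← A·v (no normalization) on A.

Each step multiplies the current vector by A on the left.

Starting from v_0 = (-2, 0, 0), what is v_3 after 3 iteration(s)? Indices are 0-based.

v_3 = (64, 44, -28)

v_0 = (-2, 0, 0).
v_1 = A·v_0 = (4, 8, -2).
v_2 = A·v_1 = (-14, -14, 12).
v_3 = A·v_2 = (64, 44, -28).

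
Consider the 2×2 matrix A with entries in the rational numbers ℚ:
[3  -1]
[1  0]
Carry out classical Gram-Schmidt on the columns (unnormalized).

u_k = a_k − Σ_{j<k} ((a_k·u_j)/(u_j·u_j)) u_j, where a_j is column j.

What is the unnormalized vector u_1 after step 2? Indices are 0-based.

Step 1: u_0 = a_0 = (3, 1).
Step 2: u_1 = a_1 − (-3/10)·u_0 = (-1/10, 3/10).

u_1 = (-1/10, 3/10)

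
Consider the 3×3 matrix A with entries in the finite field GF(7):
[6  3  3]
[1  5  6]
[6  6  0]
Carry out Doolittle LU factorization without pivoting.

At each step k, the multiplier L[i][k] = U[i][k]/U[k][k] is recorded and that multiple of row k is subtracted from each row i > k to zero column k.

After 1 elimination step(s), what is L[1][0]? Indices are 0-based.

k=0: U[0][0]=6
  eliminate (1,0): mult=6, new row 1: (0, 1, 2); set L[1][0]=6
  eliminate (2,0): mult=1, new row 2: (0, 3, 4); set L[2][0]=1

L[1][0] = 6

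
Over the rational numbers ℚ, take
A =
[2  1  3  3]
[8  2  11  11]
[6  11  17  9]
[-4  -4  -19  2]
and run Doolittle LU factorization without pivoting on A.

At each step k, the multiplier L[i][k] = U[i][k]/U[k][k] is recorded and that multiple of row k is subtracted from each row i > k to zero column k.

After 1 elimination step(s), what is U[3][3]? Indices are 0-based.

[col 0] pivot 2
  R1 -= 4*R0 → (0, -2, -1, -1)  (L[1][0] := 4)
  R2 -= 3*R0 → (0, 8, 8, 0)  (L[2][0] := 3)
  R3 -= -2*R0 → (0, -2, -13, 8)  (L[3][0] := -2)

U[3][3] = 8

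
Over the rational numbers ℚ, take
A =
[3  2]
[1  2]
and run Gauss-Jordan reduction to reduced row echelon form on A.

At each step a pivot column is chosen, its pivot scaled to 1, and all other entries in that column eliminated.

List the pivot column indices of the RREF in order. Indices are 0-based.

step 1: normalize row 0 (÷3) = (1, 2/3)
  row 1: subtract 1×row0 = (0, 4/3)
step 2: normalize row 1 (÷4/3) = (0, 1)
  row 0: subtract 2/3×row1 = (1, 0)

pivot columns: 0, 1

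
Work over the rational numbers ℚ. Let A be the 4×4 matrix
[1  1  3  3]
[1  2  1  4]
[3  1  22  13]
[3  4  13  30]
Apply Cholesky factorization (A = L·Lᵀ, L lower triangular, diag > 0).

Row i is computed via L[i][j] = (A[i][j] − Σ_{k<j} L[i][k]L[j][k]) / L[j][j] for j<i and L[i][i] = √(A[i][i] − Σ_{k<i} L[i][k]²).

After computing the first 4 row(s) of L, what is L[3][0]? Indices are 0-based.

Step 1: L[0][0] = √(1) = 1.
  L[1][0] = (1) / L[0][0] = 1.
Step 2: L[1][1] = √(1) = 1.
  L[2][0] = (3) / L[0][0] = 3.
  L[2][1] = (-2) / L[1][1] = -2.
Step 3: L[2][2] = √(9) = 3.
  L[3][0] = (3) / L[0][0] = 3.
  L[3][1] = (1) / L[1][1] = 1.
  L[3][2] = (6) / L[2][2] = 2.
Step 4: L[3][3] = √(16) = 4.

L[3][0] = 3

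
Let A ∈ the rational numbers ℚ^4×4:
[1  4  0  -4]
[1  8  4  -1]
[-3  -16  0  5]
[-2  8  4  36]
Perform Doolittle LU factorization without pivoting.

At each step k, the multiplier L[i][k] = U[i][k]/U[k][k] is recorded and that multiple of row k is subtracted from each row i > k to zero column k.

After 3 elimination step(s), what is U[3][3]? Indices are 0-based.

U[3][3] = 4

k=0: U[0][0]=1
  eliminate (1,0): mult=1, new row 1: (0, 4, 4, 3); set L[1][0]=1
  eliminate (2,0): mult=-3, new row 2: (0, -4, 0, -7); set L[2][0]=-3
  eliminate (3,0): mult=-2, new row 3: (0, 16, 4, 28); set L[3][0]=-2
k=1: U[1][1]=4
  eliminate (2,1): mult=-1, new row 2: (0, 0, 4, -4); set L[2][1]=-1
  eliminate (3,1): mult=4, new row 3: (0, 0, -12, 16); set L[3][1]=4
k=2: U[2][2]=4
  eliminate (3,2): mult=-3, new row 3: (0, 0, 0, 4); set L[3][2]=-3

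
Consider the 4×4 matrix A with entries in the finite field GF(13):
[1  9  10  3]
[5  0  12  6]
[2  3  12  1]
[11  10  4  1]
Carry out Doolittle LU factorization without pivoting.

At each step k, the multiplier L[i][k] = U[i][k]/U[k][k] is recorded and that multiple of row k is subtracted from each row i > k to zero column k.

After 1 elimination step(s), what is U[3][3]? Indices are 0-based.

U[3][3] = 7

Step 1: pivot at (0,0) is 1.
  row1 ← row1 − (5)·row0  ⇒  L[1][0]=5, U row1=(0, 7, 1, 4)
  row2 ← row2 − (2)·row0  ⇒  L[2][0]=2, U row2=(0, 11, 5, 8)
  row3 ← row3 − (11)·row0  ⇒  L[3][0]=11, U row3=(0, 2, 11, 7)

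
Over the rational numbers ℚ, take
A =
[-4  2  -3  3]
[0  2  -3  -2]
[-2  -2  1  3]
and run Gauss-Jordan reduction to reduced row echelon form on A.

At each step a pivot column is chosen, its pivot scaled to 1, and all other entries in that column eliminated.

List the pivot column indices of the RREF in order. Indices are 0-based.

pivot columns: 0, 1, 2

[1] R0 /= -4  ⇒  (1, -1/2, 3/4, -3/4)
     R2 -= -2·R0  ⇒  (0, -3, 5/2, 3/2)
[2] R1 /= 2  ⇒  (0, 1, -3/2, -1)
     R0 -= -1/2·R1  ⇒  (1, 0, 0, -5/4)
     R2 -= -3·R1  ⇒  (0, 0, -2, -3/2)
[3] R2 /= -2  ⇒  (0, 0, 1, 3/4)
     R1 -= -3/2·R2  ⇒  (0, 1, 0, 1/8)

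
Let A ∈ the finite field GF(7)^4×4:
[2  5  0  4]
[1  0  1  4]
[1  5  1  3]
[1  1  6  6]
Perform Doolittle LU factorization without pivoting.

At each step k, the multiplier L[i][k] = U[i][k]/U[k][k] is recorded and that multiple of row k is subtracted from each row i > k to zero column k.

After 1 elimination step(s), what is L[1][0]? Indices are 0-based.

L[1][0] = 4

k=0: U[0][0]=2
  eliminate (1,0): mult=4, new row 1: (0, 1, 1, 2); set L[1][0]=4
  eliminate (2,0): mult=4, new row 2: (0, 6, 1, 1); set L[2][0]=4
  eliminate (3,0): mult=4, new row 3: (0, 2, 6, 4); set L[3][0]=4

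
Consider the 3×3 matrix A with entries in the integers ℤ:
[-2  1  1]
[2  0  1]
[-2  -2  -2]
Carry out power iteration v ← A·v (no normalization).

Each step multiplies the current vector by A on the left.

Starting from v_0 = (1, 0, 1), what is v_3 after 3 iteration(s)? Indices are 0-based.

v_3 = (-4, 6, 2)

v_0 = (1, 0, 1).
v_1 = A·v_0 = (-1, 3, -4).
v_2 = A·v_1 = (1, -6, 4).
v_3 = A·v_2 = (-4, 6, 2).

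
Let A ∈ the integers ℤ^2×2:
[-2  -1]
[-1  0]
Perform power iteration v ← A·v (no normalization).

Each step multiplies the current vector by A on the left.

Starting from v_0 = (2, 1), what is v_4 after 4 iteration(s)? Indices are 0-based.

v_4 = (70, 29)

v_0 = (2, 1).
v_1 = A·v_0 = (-5, -2).
v_2 = A·v_1 = (12, 5).
v_3 = A·v_2 = (-29, -12).
v_4 = A·v_3 = (70, 29).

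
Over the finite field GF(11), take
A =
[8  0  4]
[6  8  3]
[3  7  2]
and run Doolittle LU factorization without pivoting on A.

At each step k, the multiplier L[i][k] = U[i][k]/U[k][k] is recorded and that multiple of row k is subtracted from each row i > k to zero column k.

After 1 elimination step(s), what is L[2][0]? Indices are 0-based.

[col 0] pivot 8
  R1 -= 9*R0 → (0, 8, 0)  (L[1][0] := 9)
  R2 -= 10*R0 → (0, 7, 6)  (L[2][0] := 10)

L[2][0] = 10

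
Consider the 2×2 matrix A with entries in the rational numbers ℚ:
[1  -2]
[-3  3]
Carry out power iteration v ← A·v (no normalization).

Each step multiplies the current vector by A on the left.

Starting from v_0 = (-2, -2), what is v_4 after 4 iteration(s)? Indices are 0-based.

v_0 = (-2, -2).
v_1 = A·v_0 = (2, 0).
v_2 = A·v_1 = (2, -6).
v_3 = A·v_2 = (14, -24).
v_4 = A·v_3 = (62, -114).

v_4 = (62, -114)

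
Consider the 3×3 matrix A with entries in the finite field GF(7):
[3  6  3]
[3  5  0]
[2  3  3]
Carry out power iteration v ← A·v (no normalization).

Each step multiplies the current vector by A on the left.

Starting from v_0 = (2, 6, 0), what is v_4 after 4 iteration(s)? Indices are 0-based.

v_4 = (4, 2, 4)

v_0 = (2, 6, 0).
v_1 = A·v_0 = (0, 1, 1).
v_2 = A·v_1 = (2, 5, 6).
v_3 = A·v_2 = (5, 3, 2).
v_4 = A·v_3 = (4, 2, 4).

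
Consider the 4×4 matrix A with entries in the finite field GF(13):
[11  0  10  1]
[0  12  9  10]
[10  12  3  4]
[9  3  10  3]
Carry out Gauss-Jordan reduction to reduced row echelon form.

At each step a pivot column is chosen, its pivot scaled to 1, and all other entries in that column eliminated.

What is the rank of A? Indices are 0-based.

rank = 4

[1] R0 /= 11  ⇒  (1, 0, 8, 6)
     R2 -= 10·R0  ⇒  (0, 12, 1, 9)
     R3 -= 9·R0  ⇒  (0, 3, 3, 1)
[2] R1 /= 12  ⇒  (0, 1, 4, 3)
     R2 -= 12·R1  ⇒  (0, 0, 5, 12)
     R3 -= 3·R1  ⇒  (0, 0, 4, 5)
[3] R2 /= 5  ⇒  (0, 0, 1, 5)
     R0 -= 8·R2  ⇒  (1, 0, 0, 5)
     R1 -= 4·R2  ⇒  (0, 1, 0, 9)
     R3 -= 4·R2  ⇒  (0, 0, 0, 11)
[4] R3 /= 11  ⇒  (0, 0, 0, 1)
     R0 -= 5·R3  ⇒  (1, 0, 0, 0)
     R1 -= 9·R3  ⇒  (0, 1, 0, 0)
     R2 -= 5·R3  ⇒  (0, 0, 1, 0)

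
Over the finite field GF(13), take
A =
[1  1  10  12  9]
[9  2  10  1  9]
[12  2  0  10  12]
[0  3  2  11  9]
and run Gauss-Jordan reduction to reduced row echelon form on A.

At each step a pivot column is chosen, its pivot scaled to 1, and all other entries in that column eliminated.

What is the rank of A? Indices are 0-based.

rank = 4

pivot(0,0)=1: scale R0 → (1, 1, 10, 12, 9)
  clear (1,0): R1 −= (9)R0 → (0, 6, 11, 10, 6)
  clear (2,0): R2 −= (12)R0 → (0, 3, 10, 9, 8)
pivot(1,1)=6: scale R1 → (0, 1, 4, 6, 1)
  clear (0,1): R0 −= (1)R1 → (1, 0, 6, 6, 8)
  clear (2,1): R2 −= (3)R1 → (0, 0, 11, 4, 5)
  clear (3,1): R3 −= (3)R1 → (0, 0, 3, 6, 6)
pivot(2,2)=11: scale R2 → (0, 0, 1, 11, 4)
  clear (0,2): R0 −= (6)R2 → (1, 0, 0, 5, 10)
  clear (1,2): R1 −= (4)R2 → (0, 1, 0, 1, 11)
  clear (3,2): R3 −= (3)R2 → (0, 0, 0, 12, 7)
pivot(3,3)=12: scale R3 → (0, 0, 0, 1, 6)
  clear (0,3): R0 −= (5)R3 → (1, 0, 0, 0, 6)
  clear (1,3): R1 −= (1)R3 → (0, 1, 0, 0, 5)
  clear (2,3): R2 −= (11)R3 → (0, 0, 1, 0, 3)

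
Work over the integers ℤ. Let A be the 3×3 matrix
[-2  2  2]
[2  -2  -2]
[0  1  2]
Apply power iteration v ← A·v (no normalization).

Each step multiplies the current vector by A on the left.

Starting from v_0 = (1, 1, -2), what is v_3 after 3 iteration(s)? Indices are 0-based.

v_3 = (-44, 44, -14)

v_0 = (1, 1, -2).
v_1 = A·v_0 = (-4, 4, -3).
v_2 = A·v_1 = (10, -10, -2).
v_3 = A·v_2 = (-44, 44, -14).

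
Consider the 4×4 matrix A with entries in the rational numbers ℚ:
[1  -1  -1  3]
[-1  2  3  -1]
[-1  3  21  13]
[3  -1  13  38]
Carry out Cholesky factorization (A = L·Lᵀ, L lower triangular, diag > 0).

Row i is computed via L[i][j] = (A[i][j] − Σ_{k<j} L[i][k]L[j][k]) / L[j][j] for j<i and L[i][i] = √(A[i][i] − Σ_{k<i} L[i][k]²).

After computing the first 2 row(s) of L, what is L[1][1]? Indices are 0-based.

L[1][1] = 1

Step 1: L[0][0] = √(1) = 1.
  L[1][0] = (-1) / L[0][0] = -1.
Step 2: L[1][1] = √(1) = 1.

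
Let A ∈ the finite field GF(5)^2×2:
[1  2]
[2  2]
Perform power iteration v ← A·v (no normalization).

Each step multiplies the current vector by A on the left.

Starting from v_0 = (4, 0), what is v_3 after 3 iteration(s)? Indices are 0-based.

v_3 = (3, 3)

v_0 = (4, 0).
v_1 = A·v_0 = (4, 3).
v_2 = A·v_1 = (0, 4).
v_3 = A·v_2 = (3, 3).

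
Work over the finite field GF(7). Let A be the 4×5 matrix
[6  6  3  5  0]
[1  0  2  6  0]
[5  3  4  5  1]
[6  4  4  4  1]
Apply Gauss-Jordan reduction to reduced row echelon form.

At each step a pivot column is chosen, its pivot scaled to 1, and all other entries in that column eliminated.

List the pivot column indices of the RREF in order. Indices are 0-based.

[1] R0 /= 6  ⇒  (1, 1, 4, 2, 0)
     R1 -= 1·R0  ⇒  (0, 6, 5, 4, 0)
     R2 -= 5·R0  ⇒  (0, 5, 5, 2, 1)
     R3 -= 6·R0  ⇒  (0, 5, 1, 6, 1)
[2] R1 /= 6  ⇒  (0, 1, 2, 3, 0)
     R0 -= 1·R1  ⇒  (1, 0, 2, 6, 0)
     R2 -= 5·R1  ⇒  (0, 0, 2, 1, 1)
     R3 -= 5·R1  ⇒  (0, 0, 5, 5, 1)
[3] R2 /= 2  ⇒  (0, 0, 1, 4, 4)
     R0 -= 2·R2  ⇒  (1, 0, 0, 5, 6)
     R1 -= 2·R2  ⇒  (0, 1, 0, 2, 6)
     R3 -= 5·R2  ⇒  (0, 0, 0, 6, 2)
[4] R3 /= 6  ⇒  (0, 0, 0, 1, 5)
     R0 -= 5·R3  ⇒  (1, 0, 0, 0, 2)
     R1 -= 2·R3  ⇒  (0, 1, 0, 0, 3)
     R2 -= 4·R3  ⇒  (0, 0, 1, 0, 5)

pivot columns: 0, 1, 2, 3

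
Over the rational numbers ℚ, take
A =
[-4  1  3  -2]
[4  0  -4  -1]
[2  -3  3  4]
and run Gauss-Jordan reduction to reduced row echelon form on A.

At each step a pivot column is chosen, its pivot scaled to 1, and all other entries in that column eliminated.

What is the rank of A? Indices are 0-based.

pivot(0,0)=-4: scale R0 → (1, -1/4, -3/4, 1/2)
  clear (1,0): R1 −= (4)R0 → (0, 1, -1, -3)
  clear (2,0): R2 −= (2)R0 → (0, -5/2, 9/2, 3)
pivot(1,1)=1: scale R1 → (0, 1, -1, -3)
  clear (0,1): R0 −= (-1/4)R1 → (1, 0, -1, -1/4)
  clear (2,1): R2 −= (-5/2)R1 → (0, 0, 2, -9/2)
pivot(2,2)=2: scale R2 → (0, 0, 1, -9/4)
  clear (0,2): R0 −= (-1)R2 → (1, 0, 0, -5/2)
  clear (1,2): R1 −= (-1)R2 → (0, 1, 0, -21/4)

rank = 3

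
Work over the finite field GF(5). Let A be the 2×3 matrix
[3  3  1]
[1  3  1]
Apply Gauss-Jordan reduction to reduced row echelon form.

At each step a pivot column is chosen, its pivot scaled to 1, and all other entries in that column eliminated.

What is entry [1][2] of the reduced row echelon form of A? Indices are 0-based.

M[1][2] = 2

pivot(0,0)=3: scale R0 → (1, 1, 2)
  clear (1,0): R1 −= (1)R0 → (0, 2, 4)
pivot(1,1)=2: scale R1 → (0, 1, 2)
  clear (0,1): R0 −= (1)R1 → (1, 0, 0)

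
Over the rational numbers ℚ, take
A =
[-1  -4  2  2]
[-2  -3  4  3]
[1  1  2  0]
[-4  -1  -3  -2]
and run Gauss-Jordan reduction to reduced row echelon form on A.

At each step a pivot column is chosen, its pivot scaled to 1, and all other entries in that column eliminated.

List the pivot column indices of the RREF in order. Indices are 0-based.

[1] R0 /= -1  ⇒  (1, 4, -2, -2)
     R1 -= -2·R0  ⇒  (0, 5, 0, -1)
     R2 -= 1·R0  ⇒  (0, -3, 4, 2)
     R3 -= -4·R0  ⇒  (0, 15, -11, -10)
[2] R1 /= 5  ⇒  (0, 1, 0, -1/5)
     R0 -= 4·R1  ⇒  (1, 0, -2, -6/5)
     R2 -= -3·R1  ⇒  (0, 0, 4, 7/5)
     R3 -= 15·R1  ⇒  (0, 0, -11, -7)
[3] R2 /= 4  ⇒  (0, 0, 1, 7/20)
     R0 -= -2·R2  ⇒  (1, 0, 0, -1/2)
     R3 -= -11·R2  ⇒  (0, 0, 0, -63/20)
[4] R3 /= -63/20  ⇒  (0, 0, 0, 1)
     R0 -= -1/2·R3  ⇒  (1, 0, 0, 0)
     R1 -= -1/5·R3  ⇒  (0, 1, 0, 0)
     R2 -= 7/20·R3  ⇒  (0, 0, 1, 0)

pivot columns: 0, 1, 2, 3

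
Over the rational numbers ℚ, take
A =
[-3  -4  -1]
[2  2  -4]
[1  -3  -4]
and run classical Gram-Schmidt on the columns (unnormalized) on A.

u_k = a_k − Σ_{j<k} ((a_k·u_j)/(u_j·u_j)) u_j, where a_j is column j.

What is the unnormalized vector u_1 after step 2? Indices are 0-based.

Step 1: u_0 = a_0 = (-3, 2, 1).
Step 2: u_1 = a_1 − (13/14)·u_0 = (-17/14, 1/7, -55/14).

u_1 = (-17/14, 1/7, -55/14)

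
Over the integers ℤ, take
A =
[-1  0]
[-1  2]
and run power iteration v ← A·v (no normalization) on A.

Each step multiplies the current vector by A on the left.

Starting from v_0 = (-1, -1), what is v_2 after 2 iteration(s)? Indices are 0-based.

v_2 = (-1, -3)

v_0 = (-1, -1).
v_1 = A·v_0 = (1, -1).
v_2 = A·v_1 = (-1, -3).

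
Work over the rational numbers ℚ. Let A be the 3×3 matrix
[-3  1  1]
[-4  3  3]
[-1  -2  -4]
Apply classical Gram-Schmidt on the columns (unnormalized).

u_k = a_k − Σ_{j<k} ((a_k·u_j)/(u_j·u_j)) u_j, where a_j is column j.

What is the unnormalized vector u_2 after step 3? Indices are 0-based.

Step 1: u_0 = a_0 = (-3, -4, -1).
Step 2: u_1 = a_1 − (-1/2)·u_0 = (-1/2, 1, -5/2).
Step 3: u_2 = a_2 − (-11/26)·u_0 − (5/3)·u_1 = (22/39, -14/39, -10/39).

u_2 = (22/39, -14/39, -10/39)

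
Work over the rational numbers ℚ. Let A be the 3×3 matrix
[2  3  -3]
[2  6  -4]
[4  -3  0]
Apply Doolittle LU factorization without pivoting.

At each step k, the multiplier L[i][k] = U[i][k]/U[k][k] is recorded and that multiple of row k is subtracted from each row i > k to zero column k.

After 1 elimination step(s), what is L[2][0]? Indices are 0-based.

L[2][0] = 2

k=0: U[0][0]=2
  eliminate (1,0): mult=1, new row 1: (0, 3, -1); set L[1][0]=1
  eliminate (2,0): mult=2, new row 2: (0, -9, 6); set L[2][0]=2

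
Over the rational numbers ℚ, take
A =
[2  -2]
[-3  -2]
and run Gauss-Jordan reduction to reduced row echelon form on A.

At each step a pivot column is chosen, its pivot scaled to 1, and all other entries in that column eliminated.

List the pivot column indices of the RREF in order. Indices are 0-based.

pivot columns: 0, 1

pivot(0,0)=2: scale R0 → (1, -1)
  clear (1,0): R1 −= (-3)R0 → (0, -5)
pivot(1,1)=-5: scale R1 → (0, 1)
  clear (0,1): R0 −= (-1)R1 → (1, 0)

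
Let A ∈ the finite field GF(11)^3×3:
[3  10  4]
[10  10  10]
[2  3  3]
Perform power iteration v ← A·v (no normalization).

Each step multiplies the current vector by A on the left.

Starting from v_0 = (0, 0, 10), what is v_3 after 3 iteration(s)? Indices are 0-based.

v_3 = (6, 0, 3)

v_0 = (0, 0, 10).
v_1 = A·v_0 = (7, 1, 8).
v_2 = A·v_1 = (8, 6, 8).
v_3 = A·v_2 = (6, 0, 3).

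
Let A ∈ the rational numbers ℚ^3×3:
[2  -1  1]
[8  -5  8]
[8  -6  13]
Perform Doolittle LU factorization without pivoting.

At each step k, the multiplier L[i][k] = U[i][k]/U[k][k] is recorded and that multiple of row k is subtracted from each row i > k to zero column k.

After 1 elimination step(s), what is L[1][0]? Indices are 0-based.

L[1][0] = 4

k=0: U[0][0]=2
  eliminate (1,0): mult=4, new row 1: (0, -1, 4); set L[1][0]=4
  eliminate (2,0): mult=4, new row 2: (0, -2, 9); set L[2][0]=4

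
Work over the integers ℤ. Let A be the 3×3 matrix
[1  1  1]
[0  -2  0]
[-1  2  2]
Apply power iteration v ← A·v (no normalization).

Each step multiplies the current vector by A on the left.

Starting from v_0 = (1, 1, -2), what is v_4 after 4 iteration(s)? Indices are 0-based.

v_4 = (-26, 16, -19)

v_0 = (1, 1, -2).
v_1 = A·v_0 = (0, -2, -3).
v_2 = A·v_1 = (-5, 4, -10).
v_3 = A·v_2 = (-11, -8, -7).
v_4 = A·v_3 = (-26, 16, -19).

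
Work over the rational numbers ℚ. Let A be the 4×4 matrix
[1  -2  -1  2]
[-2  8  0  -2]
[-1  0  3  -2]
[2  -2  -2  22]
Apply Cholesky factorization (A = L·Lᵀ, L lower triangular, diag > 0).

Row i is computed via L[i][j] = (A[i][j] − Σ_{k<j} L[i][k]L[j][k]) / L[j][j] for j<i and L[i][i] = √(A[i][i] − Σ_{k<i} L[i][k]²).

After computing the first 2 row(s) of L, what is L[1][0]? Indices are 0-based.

Step 1: L[0][0] = √(1) = 1.
  L[1][0] = (-2) / L[0][0] = -2.
Step 2: L[1][1] = √(4) = 2.

L[1][0] = -2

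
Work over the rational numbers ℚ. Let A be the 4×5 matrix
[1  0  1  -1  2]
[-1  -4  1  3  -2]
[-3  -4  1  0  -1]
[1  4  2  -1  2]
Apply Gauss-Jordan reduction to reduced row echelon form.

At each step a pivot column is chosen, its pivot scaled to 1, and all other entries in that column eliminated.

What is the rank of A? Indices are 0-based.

rank = 4

step 1: normalize row 0 (÷1) = (1, 0, 1, -1, 2)
  row 1: subtract -1×row0 = (0, -4, 2, 2, 0)
  row 2: subtract -3×row0 = (0, -4, 4, -3, 5)
  row 3: subtract 1×row0 = (0, 4, 1, 0, 0)
step 2: normalize row 1 (÷-4) = (0, 1, -1/2, -1/2, 0)
  row 2: subtract -4×row1 = (0, 0, 2, -5, 5)
  row 3: subtract 4×row1 = (0, 0, 3, 2, 0)
step 3: normalize row 2 (÷2) = (0, 0, 1, -5/2, 5/2)
  row 0: subtract 1×row2 = (1, 0, 0, 3/2, -1/2)
  row 1: subtract -1/2×row2 = (0, 1, 0, -7/4, 5/4)
  row 3: subtract 3×row2 = (0, 0, 0, 19/2, -15/2)
step 4: normalize row 3 (÷19/2) = (0, 0, 0, 1, -15/19)
  row 0: subtract 3/2×row3 = (1, 0, 0, 0, 13/19)
  row 1: subtract -7/4×row3 = (0, 1, 0, 0, -5/38)
  row 2: subtract -5/2×row3 = (0, 0, 1, 0, 10/19)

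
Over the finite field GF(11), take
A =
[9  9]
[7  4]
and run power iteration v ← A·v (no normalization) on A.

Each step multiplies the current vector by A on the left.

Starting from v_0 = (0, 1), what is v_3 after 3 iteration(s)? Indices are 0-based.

v_0 = (0, 1).
v_1 = A·v_0 = (9, 4).
v_2 = A·v_1 = (7, 2).
v_3 = A·v_2 = (4, 2).

v_3 = (4, 2)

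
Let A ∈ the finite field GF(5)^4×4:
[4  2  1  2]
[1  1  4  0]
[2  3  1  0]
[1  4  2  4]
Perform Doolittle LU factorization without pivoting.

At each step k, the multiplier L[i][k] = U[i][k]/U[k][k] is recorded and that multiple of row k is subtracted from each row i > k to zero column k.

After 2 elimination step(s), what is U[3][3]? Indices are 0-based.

U[3][3] = 2

[col 0] pivot 4
  R1 -= 4*R0 → (0, 3, 0, 2)  (L[1][0] := 4)
  R2 -= 3*R0 → (0, 2, 3, 4)  (L[2][0] := 3)
  R3 -= 4*R0 → (0, 1, 3, 1)  (L[3][0] := 4)
[col 1] pivot 3
  R2 -= 4*R1 → (0, 0, 3, 1)  (L[2][1] := 4)
  R3 -= 2*R1 → (0, 0, 3, 2)  (L[3][1] := 2)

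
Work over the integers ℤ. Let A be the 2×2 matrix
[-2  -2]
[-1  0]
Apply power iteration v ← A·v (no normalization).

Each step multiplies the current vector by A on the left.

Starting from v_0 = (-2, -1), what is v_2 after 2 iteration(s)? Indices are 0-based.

v_0 = (-2, -1).
v_1 = A·v_0 = (6, 2).
v_2 = A·v_1 = (-16, -6).

v_2 = (-16, -6)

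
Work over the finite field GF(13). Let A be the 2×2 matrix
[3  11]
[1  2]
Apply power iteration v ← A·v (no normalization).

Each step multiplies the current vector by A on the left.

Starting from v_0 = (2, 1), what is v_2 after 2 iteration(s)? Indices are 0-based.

v_0 = (2, 1).
v_1 = A·v_0 = (4, 4).
v_2 = A·v_1 = (4, 12).

v_2 = (4, 12)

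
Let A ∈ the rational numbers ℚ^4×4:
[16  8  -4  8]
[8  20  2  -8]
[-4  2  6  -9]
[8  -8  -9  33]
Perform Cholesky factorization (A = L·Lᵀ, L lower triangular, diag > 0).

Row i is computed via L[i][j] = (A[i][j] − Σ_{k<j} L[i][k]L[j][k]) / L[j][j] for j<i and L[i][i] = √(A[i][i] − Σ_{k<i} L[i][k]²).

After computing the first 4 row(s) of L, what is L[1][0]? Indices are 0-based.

L[1][0] = 2

Step 1: L[0][0] = √(16) = 4.
  L[1][0] = (8) / L[0][0] = 2.
Step 2: L[1][1] = √(16) = 4.
  L[2][0] = (-4) / L[0][0] = -1.
  L[2][1] = (4) / L[1][1] = 1.
Step 3: L[2][2] = √(4) = 2.
  L[3][0] = (8) / L[0][0] = 2.
  L[3][1] = (-12) / L[1][1] = -3.
  L[3][2] = (-4) / L[2][2] = -2.
Step 4: L[3][3] = √(16) = 4.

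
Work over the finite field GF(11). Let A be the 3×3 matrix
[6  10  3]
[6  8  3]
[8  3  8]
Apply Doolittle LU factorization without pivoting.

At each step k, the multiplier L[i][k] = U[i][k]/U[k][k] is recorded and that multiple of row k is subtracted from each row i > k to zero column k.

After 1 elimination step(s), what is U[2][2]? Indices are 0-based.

U[2][2] = 4

[col 0] pivot 6
  R1 -= 1*R0 → (0, 9, 0)  (L[1][0] := 1)
  R2 -= 5*R0 → (0, 8, 4)  (L[2][0] := 5)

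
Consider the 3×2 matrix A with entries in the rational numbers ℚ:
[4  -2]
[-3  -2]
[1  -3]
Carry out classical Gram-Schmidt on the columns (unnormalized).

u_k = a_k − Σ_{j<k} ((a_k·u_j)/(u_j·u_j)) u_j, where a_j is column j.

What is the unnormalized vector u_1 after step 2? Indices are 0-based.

u_1 = (-16/13, -67/26, -73/26)

Step 1: u_0 = a_0 = (4, -3, 1).
Step 2: u_1 = a_1 − (-5/26)·u_0 = (-16/13, -67/26, -73/26).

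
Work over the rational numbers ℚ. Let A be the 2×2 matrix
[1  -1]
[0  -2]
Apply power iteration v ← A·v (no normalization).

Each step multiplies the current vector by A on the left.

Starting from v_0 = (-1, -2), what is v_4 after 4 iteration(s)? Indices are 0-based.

v_4 = (-11, -32)

v_0 = (-1, -2).
v_1 = A·v_0 = (1, 4).
v_2 = A·v_1 = (-3, -8).
v_3 = A·v_2 = (5, 16).
v_4 = A·v_3 = (-11, -32).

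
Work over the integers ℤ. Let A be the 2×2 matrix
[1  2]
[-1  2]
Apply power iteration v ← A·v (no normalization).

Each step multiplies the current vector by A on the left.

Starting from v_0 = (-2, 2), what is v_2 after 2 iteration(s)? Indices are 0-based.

v_2 = (14, 10)

v_0 = (-2, 2).
v_1 = A·v_0 = (2, 6).
v_2 = A·v_1 = (14, 10).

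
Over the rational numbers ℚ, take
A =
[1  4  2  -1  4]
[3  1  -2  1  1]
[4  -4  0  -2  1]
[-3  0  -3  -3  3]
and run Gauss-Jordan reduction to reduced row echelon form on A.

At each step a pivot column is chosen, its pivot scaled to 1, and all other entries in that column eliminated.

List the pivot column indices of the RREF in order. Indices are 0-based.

pivot columns: 0, 1, 2, 3

pivot(0,0)=1: scale R0 → (1, 4, 2, -1, 4)
  clear (1,0): R1 −= (3)R0 → (0, -11, -8, 4, -11)
  clear (2,0): R2 −= (4)R0 → (0, -20, -8, 2, -15)
  clear (3,0): R3 −= (-3)R0 → (0, 12, 3, -6, 15)
pivot(1,1)=-11: scale R1 → (0, 1, 8/11, -4/11, 1)
  clear (0,1): R0 −= (4)R1 → (1, 0, -10/11, 5/11, 0)
  clear (2,1): R2 −= (-20)R1 → (0, 0, 72/11, -58/11, 5)
  clear (3,1): R3 −= (12)R1 → (0, 0, -63/11, -18/11, 3)
pivot(2,2)=72/11: scale R2 → (0, 0, 1, -29/36, 55/72)
  clear (0,2): R0 −= (-10/11)R2 → (1, 0, 0, -5/18, 25/36)
  clear (1,2): R1 −= (8/11)R2 → (0, 1, 0, 2/9, 4/9)
  clear (3,2): R3 −= (-63/11)R2 → (0, 0, 0, -25/4, 59/8)
pivot(3,3)=-25/4: scale R3 → (0, 0, 0, 1, -59/50)
  clear (0,3): R0 −= (-5/18)R3 → (1, 0, 0, 0, 11/30)
  clear (1,3): R1 −= (2/9)R3 → (0, 1, 0, 0, 53/75)
  clear (2,3): R2 −= (-29/36)R3 → (0, 0, 1, 0, -14/75)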